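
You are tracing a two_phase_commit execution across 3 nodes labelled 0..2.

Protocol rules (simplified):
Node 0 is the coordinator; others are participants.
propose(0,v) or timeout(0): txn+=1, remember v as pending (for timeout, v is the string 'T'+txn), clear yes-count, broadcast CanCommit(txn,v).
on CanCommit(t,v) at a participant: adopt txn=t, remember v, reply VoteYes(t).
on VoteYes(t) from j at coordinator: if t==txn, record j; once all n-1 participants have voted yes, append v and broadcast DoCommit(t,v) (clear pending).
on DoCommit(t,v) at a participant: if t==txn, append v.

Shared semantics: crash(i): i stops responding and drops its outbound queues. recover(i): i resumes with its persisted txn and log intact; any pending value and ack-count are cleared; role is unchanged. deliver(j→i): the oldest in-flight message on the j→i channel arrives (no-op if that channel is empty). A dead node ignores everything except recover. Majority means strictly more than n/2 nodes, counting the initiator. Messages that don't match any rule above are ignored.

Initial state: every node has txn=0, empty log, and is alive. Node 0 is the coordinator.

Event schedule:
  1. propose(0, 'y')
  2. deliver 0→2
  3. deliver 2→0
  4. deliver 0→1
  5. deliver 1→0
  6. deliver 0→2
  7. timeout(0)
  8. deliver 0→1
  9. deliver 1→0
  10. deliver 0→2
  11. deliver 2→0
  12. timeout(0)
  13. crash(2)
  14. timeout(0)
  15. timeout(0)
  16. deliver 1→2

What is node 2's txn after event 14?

1. propose(0,'y'):  <0:coor t1 ->
2. deliver 0→2:  <2:part t1 ->
3. deliver 2→0:  nop
4. deliver 0→1:  <1:part t1 ->
5. deliver 1→0:  <0:coor t1 y>
6. deliver 0→2:  <2:part t1 y>
7. timeout(0):  <0:coor t2 y>
8. deliver 0→1:  <1:part t1 y>
9. deliver 1→0:  nop
10. deliver 0→2:  <2:part t2 y>
11. deliver 2→0:  nop
12. timeout(0):  <0:coor t3 y>
13. crash(2):  <2:✗part t2 y>
14. timeout(0):  <0:coor t4 y>

2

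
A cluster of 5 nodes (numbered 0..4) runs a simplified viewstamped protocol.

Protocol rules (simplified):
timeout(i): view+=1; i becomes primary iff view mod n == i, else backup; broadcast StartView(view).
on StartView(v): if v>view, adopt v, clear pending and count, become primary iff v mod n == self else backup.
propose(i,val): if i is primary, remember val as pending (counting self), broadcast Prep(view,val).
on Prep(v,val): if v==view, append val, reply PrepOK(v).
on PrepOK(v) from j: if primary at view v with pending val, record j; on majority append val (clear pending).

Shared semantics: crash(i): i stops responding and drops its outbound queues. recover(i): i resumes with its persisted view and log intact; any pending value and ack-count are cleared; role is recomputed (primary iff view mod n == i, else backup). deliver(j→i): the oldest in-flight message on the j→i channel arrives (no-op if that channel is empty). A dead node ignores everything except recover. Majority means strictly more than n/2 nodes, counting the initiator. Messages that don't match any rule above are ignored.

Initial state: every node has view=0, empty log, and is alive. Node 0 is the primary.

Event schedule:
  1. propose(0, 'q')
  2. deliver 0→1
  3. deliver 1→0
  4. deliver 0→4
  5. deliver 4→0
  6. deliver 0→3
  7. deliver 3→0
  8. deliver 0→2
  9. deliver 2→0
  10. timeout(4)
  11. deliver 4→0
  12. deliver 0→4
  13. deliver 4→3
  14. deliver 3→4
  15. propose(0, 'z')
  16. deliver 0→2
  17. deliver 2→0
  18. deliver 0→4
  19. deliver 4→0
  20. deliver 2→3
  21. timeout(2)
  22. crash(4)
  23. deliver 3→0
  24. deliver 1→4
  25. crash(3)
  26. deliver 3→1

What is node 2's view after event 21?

after 1 — propose(0,'q'): ·
after 2 — deliver 0→1: n1:back/v0/[q]
after 3 — deliver 1→0: ·
after 4 — deliver 0→4: n4:back/v0/[q]
after 5 — deliver 4→0: n0:prim/v0/[q]
after 6 — deliver 0→3: n3:back/v0/[q]
after 7 — deliver 3→0: ·
after 8 — deliver 0→2: n2:back/v0/[q]
after 9 — deliver 2→0: ·
after 10 — timeout(4): n4:back/v1/[q]
after 11 — deliver 4→0: n0:back/v1/[q]
after 12 — deliver 0→4: ·
after 13 — deliver 4→3: n3:back/v1/[q]
after 14 — deliver 3→4: ·
after 15 — propose(0,'z'): ·
after 16 — deliver 0→2: ·
after 17 — deliver 2→0: ·
after 18 — deliver 0→4: ·
after 19 — deliver 4→0: ·
after 20 — deliver 2→3: ·
after 21 — timeout(2): n2:back/v1/[q]

1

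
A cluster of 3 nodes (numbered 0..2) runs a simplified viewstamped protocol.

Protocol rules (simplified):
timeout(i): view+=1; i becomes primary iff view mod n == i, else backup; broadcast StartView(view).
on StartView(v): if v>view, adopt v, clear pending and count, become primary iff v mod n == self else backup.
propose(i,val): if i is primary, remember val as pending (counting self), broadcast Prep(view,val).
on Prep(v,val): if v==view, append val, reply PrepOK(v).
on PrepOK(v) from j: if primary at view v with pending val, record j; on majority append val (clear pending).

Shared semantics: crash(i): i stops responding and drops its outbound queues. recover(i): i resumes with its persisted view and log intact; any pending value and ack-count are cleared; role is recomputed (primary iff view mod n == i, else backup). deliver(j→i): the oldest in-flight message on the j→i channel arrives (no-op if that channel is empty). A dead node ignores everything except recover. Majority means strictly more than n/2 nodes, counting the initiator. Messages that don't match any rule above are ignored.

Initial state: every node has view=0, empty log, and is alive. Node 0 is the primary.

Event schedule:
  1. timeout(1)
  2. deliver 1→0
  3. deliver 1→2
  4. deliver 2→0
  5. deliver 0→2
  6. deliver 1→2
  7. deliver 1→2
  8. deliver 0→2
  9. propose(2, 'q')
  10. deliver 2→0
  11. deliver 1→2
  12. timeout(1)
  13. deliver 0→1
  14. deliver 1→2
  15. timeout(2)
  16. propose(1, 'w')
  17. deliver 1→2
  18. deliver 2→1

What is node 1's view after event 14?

[1] timeout(1) → N1(prim v1 [-])
[2] deliver 1→0 → N0(back v1 [-])
[3] deliver 1→2 → N2(back v1 [-])
[4] deliver 2→0 → ∅
[5] deliver 0→2 → ∅
[6] deliver 1→2 → ∅
[7] deliver 1→2 → ∅
[8] deliver 0→2 → ∅
[9] propose(2,'q') → ∅
[10] deliver 2→0 → ∅
[11] deliver 1→2 → ∅
[12] timeout(1) → N1(back v2 [-])
[13] deliver 0→1 → ∅
[14] deliver 1→2 → N2(prim v2 [-])

2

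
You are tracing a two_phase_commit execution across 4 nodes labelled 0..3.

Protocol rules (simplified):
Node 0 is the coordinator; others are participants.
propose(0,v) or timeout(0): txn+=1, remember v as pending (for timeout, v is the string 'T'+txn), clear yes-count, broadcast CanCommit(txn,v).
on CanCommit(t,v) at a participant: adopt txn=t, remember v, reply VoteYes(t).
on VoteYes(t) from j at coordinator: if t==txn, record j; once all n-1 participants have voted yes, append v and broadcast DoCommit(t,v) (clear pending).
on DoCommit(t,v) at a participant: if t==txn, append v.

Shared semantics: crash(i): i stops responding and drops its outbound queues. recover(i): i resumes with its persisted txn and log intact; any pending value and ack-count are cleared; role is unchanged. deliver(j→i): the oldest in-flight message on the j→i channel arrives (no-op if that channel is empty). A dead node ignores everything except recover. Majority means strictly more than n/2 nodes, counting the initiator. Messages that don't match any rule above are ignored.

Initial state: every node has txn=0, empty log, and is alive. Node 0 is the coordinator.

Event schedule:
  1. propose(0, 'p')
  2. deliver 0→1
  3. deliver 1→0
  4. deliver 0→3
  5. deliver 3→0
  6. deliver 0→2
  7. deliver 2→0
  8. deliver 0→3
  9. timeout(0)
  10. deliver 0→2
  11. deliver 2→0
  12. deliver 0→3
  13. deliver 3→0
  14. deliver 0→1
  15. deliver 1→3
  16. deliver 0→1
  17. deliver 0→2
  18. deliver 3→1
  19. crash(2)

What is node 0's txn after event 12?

after 1 — propose(0,'p'): n0:coor/t1/[-]
after 2 — deliver 0→1: n1:part/t1/[-]
after 3 — deliver 1→0: ·
after 4 — deliver 0→3: n3:part/t1/[-]
after 5 — deliver 3→0: ·
after 6 — deliver 0→2: n2:part/t1/[-]
after 7 — deliver 2→0: n0:coor/t1/[p]
after 8 — deliver 0→3: n3:part/t1/[p]
after 9 — timeout(0): n0:coor/t2/[p]
after 10 — deliver 0→2: n2:part/t1/[p]
after 11 — deliver 2→0: ·
after 12 — deliver 0→3: n3:part/t2/[p]

2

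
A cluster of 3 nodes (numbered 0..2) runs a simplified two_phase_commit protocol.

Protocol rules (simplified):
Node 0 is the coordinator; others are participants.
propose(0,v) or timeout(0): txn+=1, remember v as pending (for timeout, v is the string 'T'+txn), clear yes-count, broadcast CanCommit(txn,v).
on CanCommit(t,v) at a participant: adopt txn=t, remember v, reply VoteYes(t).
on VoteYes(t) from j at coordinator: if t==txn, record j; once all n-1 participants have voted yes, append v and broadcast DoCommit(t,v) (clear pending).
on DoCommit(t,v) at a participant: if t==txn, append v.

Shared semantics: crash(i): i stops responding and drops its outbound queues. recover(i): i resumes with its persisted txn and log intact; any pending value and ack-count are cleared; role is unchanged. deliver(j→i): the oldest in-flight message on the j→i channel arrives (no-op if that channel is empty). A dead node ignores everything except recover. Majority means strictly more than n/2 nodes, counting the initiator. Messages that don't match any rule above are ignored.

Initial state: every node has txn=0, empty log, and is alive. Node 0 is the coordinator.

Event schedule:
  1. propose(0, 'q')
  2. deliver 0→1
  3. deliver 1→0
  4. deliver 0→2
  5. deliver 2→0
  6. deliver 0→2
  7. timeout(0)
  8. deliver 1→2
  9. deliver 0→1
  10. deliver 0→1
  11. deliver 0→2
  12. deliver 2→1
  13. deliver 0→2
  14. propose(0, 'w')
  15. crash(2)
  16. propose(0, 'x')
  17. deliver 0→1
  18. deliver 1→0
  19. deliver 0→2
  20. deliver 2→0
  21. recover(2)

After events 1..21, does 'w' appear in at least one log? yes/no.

no

step 1 propose(0,'q'): 0={coor,t=1,log=-}
step 2 deliver 0→1: 1={part,t=1,log=-}
step 3 deliver 1→0: —
step 4 deliver 0→2: 2={part,t=1,log=-}
step 5 deliver 2→0: 0={coor,t=1,log=q}
step 6 deliver 0→2: 2={part,t=1,log=q}
step 7 timeout(0): 0={coor,t=2,log=q}
step 8 deliver 1→2: —
step 9 deliver 0→1: 1={part,t=1,log=q}
step 10 deliver 0→1: 1={part,t=2,log=q}
step 11 deliver 0→2: 2={part,t=2,log=q}
step 12 deliver 2→1: —
step 13 deliver 0→2: —
step 14 propose(0,'w'): 0={coor,t=3,log=q}
step 15 crash(2): 2={✗part,t=2,log=q}
step 16 propose(0,'x'): 0={coor,t=4,log=q}
step 17 deliver 0→1: 1={part,t=3,log=q}
step 18 deliver 1→0: —
step 19 deliver 0→2: —
step 20 deliver 2→0: —
step 21 recover(2): 2={part,t=2,log=q}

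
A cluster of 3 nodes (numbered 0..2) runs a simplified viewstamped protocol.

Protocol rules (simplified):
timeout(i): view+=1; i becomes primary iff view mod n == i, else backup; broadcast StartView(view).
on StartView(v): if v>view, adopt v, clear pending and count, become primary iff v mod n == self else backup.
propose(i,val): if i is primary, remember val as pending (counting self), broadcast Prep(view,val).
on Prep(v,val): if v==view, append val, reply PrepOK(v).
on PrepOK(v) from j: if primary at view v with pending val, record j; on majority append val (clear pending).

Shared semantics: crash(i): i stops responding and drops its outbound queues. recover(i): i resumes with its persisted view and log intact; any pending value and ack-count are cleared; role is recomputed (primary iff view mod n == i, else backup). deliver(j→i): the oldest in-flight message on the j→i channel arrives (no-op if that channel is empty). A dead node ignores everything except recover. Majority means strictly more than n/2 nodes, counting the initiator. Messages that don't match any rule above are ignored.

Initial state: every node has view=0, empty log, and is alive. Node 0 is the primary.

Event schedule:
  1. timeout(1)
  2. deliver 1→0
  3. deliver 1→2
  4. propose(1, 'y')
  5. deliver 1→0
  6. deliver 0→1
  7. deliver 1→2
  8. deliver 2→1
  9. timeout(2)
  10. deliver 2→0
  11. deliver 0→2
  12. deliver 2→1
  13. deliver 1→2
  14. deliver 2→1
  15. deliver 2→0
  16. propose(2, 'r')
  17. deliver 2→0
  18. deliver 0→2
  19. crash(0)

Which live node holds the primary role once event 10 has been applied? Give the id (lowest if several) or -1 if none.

1

1. timeout(1):  <1:prim v1 ->
2. deliver 1→0:  <0:back v1 ->
3. deliver 1→2:  <2:back v1 ->
4. propose(1,'y'):  nop
5. deliver 1→0:  <0:back v1 y>
6. deliver 0→1:  <1:prim v1 y>
7. deliver 1→2:  <2:back v1 y>
8. deliver 2→1:  nop
9. timeout(2):  <2:prim v2 y>
10. deliver 2→0:  <0:back v2 y>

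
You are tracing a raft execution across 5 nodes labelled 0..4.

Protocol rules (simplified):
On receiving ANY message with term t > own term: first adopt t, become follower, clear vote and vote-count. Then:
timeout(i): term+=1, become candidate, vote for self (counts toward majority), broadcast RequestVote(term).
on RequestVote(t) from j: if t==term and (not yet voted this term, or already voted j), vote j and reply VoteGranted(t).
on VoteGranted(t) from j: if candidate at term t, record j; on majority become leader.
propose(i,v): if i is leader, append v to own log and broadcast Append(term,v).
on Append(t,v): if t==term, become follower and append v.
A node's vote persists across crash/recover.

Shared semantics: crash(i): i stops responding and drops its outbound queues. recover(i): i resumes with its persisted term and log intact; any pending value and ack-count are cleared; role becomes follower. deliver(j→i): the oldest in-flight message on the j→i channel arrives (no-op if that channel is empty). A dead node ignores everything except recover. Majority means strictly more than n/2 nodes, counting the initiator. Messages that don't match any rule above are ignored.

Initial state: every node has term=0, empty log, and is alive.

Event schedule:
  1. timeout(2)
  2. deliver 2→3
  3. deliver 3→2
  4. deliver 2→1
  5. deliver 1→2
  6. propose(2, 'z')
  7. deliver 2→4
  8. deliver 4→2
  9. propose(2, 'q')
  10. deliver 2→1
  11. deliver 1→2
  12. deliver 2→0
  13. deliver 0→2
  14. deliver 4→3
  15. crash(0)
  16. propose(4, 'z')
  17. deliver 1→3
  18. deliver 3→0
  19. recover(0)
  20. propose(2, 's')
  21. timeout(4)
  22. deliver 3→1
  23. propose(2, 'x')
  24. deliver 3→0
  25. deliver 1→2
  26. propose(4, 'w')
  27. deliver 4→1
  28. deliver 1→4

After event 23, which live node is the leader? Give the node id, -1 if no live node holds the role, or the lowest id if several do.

2

e1 timeout(2): 2[cand,t=1,-]
e2 deliver 2→3: 3[foll,t=1,-]
e3 deliver 3→2: ·
e4 deliver 2→1: 1[foll,t=1,-]
e5 deliver 1→2: 2[lead,t=1,-]
e6 propose(2,'z'): 2[lead,t=1,z]
e7 deliver 2→4: 4[foll,t=1,-]
e8 deliver 4→2: ·
e9 propose(2,'q'): 2[lead,t=1,z,q]
e10 deliver 2→1: 1[foll,t=1,z]
e11 deliver 1→2: ·
e12 deliver 2→0: 0[foll,t=1,-]
e13 deliver 0→2: ·
e14 deliver 4→3: ·
e15 crash(0): 0[✗foll,t=1,-]
e16 propose(4,'z'): ·
e17 deliver 1→3: ·
e18 deliver 3→0: ·
e19 recover(0): 0[foll,t=1,-]
e20 propose(2,'s'): 2[lead,t=1,z,q,s]
e21 timeout(4): 4[cand,t=2,-]
e22 deliver 3→1: ·
e23 propose(2,'x'): 2[lead,t=1,z,q,s,x]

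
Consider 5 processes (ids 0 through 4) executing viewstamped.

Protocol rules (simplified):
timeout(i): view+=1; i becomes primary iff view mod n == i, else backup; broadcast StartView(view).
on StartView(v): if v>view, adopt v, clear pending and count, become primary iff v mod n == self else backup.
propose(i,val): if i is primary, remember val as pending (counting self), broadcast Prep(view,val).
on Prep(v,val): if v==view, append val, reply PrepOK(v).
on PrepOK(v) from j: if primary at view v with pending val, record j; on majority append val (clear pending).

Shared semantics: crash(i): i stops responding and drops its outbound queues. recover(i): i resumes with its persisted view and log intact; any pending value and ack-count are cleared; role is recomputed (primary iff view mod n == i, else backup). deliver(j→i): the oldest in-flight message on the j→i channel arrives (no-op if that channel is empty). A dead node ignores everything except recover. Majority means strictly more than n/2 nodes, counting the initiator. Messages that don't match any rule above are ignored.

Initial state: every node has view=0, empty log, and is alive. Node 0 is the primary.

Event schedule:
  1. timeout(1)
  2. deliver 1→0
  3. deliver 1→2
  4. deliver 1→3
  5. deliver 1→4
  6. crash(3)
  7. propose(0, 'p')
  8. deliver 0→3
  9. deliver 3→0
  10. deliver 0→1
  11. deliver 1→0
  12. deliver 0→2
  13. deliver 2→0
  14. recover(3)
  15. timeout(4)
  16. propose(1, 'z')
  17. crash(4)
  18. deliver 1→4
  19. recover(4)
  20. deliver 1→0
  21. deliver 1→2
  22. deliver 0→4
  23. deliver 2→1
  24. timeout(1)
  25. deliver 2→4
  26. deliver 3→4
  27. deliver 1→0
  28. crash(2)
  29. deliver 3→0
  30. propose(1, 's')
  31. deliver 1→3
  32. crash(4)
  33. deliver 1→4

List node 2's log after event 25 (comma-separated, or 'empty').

1. timeout(1):  <1:prim v1 ->
2. deliver 1→0:  <0:back v1 ->
3. deliver 1→2:  <2:back v1 ->
4. deliver 1→3:  <3:back v1 ->
5. deliver 1→4:  <4:back v1 ->
6. crash(3):  <3:✗back v1 ->
7. propose(0,'p'):  nop
8. deliver 0→3:  nop
9. deliver 3→0:  nop
10. deliver 0→1:  nop
11. deliver 1→0:  nop
12. deliver 0→2:  nop
13. deliver 2→0:  nop
14. recover(3):  <3:back v1 ->
15. timeout(4):  <4:back v2 ->
16. propose(1,'z'):  nop
17. crash(4):  <4:✗back v2 ->
18. deliver 1→4:  nop
19. recover(4):  <4:back v2 ->
20. deliver 1→0:  <0:back v1 z>
21. deliver 1→2:  <2:back v1 z>
22. deliver 0→4:  nop
23. deliver 2→1:  nop
24. timeout(1):  <1:back v2 ->
25. deliver 2→4:  nop

z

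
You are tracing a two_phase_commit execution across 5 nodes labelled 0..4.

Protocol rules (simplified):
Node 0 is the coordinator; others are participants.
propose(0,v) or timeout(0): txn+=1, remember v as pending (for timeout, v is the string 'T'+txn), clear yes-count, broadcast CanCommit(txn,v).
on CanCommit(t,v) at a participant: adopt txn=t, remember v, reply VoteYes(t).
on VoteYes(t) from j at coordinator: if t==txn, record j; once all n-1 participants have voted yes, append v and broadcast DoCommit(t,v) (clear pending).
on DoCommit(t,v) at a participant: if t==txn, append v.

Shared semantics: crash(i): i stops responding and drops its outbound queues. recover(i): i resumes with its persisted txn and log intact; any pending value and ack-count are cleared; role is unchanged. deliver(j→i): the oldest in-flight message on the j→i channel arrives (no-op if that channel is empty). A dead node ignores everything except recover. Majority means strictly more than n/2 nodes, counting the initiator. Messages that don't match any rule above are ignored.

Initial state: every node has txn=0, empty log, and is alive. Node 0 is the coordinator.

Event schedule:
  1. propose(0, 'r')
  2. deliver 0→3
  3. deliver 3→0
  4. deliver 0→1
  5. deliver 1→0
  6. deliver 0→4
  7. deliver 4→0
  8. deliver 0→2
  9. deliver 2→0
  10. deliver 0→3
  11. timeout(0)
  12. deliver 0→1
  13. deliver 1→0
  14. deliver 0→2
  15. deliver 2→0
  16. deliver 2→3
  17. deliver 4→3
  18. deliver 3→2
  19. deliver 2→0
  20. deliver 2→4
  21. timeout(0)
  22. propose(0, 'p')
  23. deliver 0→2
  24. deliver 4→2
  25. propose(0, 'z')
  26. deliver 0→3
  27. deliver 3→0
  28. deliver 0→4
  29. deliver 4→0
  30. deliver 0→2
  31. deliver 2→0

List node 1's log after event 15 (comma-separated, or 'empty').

r

after 1 — propose(0,'r'): n0:coor/t1/[-]
after 2 — deliver 0→3: n3:part/t1/[-]
after 3 — deliver 3→0: ·
after 4 — deliver 0→1: n1:part/t1/[-]
after 5 — deliver 1→0: ·
after 6 — deliver 0→4: n4:part/t1/[-]
after 7 — deliver 4→0: ·
after 8 — deliver 0→2: n2:part/t1/[-]
after 9 — deliver 2→0: n0:coor/t1/[r]
after 10 — deliver 0→3: n3:part/t1/[r]
after 11 — timeout(0): n0:coor/t2/[r]
after 12 — deliver 0→1: n1:part/t1/[r]
after 13 — deliver 1→0: ·
after 14 — deliver 0→2: n2:part/t1/[r]
after 15 — deliver 2→0: ·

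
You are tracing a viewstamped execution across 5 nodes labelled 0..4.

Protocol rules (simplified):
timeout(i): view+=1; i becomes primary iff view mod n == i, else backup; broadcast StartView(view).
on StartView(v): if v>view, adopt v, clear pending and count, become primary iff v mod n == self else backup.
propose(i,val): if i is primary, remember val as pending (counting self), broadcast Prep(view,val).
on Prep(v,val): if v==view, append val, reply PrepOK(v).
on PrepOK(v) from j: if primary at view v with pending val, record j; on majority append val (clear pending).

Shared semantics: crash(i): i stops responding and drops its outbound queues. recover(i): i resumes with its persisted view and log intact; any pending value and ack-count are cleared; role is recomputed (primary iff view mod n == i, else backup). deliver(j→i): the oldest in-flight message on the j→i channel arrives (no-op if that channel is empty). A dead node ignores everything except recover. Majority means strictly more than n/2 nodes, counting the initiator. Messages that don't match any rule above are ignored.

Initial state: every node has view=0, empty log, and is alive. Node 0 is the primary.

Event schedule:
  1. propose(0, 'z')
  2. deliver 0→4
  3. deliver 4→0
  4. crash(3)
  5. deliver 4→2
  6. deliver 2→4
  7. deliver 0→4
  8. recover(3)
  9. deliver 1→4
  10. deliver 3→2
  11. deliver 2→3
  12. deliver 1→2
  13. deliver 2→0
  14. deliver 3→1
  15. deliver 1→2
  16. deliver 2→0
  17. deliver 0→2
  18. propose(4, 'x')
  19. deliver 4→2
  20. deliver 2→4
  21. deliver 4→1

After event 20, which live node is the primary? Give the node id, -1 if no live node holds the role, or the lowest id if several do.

e1 propose(0,'z'): ·
e2 deliver 0→4: 4[back,v=0,z]
e3 deliver 4→0: ·
e4 crash(3): 3[✗back,v=0,-]
e5 deliver 4→2: ·
e6 deliver 2→4: ·
e7 deliver 0→4: ·
e8 recover(3): 3[back,v=0,-]
e9 deliver 1→4: ·
e10 deliver 3→2: ·
e11 deliver 2→3: ·
e12 deliver 1→2: ·
e13 deliver 2→0: ·
e14 deliver 3→1: ·
e15 deliver 1→2: ·
e16 deliver 2→0: ·
e17 deliver 0→2: 2[back,v=0,z]
e18 propose(4,'x'): ·
e19 deliver 4→2: ·
e20 deliver 2→4: ·

0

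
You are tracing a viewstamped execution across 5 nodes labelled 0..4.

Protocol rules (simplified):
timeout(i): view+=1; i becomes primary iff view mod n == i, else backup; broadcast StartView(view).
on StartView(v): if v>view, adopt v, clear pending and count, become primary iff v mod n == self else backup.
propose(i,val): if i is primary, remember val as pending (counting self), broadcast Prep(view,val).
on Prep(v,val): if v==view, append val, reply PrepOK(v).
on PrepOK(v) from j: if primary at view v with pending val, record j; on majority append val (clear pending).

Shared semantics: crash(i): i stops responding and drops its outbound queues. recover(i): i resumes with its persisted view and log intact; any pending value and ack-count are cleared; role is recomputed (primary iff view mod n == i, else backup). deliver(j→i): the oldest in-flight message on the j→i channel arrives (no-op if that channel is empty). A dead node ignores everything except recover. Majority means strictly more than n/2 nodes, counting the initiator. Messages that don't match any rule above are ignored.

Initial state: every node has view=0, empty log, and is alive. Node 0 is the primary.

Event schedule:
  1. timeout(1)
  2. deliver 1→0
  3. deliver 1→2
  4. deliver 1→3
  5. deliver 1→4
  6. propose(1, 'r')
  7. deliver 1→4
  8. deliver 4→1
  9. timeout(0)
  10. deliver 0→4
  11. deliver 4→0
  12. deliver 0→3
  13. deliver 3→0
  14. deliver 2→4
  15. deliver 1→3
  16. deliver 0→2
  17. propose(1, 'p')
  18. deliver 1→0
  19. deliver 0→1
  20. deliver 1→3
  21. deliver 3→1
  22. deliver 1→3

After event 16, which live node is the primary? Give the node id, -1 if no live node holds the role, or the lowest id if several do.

[1] timeout(1) → N1(prim v1 [-])
[2] deliver 1→0 → N0(back v1 [-])
[3] deliver 1→2 → N2(back v1 [-])
[4] deliver 1→3 → N3(back v1 [-])
[5] deliver 1→4 → N4(back v1 [-])
[6] propose(1,'r') → ∅
[7] deliver 1→4 → N4(back v1 [r])
[8] deliver 4→1 → ∅
[9] timeout(0) → N0(back v2 [-])
[10] deliver 0→4 → N4(back v2 [r])
[11] deliver 4→0 → ∅
[12] deliver 0→3 → N3(back v2 [-])
[13] deliver 3→0 → ∅
[14] deliver 2→4 → ∅
[15] deliver 1→3 → ∅
[16] deliver 0→2 → N2(prim v2 [-])

1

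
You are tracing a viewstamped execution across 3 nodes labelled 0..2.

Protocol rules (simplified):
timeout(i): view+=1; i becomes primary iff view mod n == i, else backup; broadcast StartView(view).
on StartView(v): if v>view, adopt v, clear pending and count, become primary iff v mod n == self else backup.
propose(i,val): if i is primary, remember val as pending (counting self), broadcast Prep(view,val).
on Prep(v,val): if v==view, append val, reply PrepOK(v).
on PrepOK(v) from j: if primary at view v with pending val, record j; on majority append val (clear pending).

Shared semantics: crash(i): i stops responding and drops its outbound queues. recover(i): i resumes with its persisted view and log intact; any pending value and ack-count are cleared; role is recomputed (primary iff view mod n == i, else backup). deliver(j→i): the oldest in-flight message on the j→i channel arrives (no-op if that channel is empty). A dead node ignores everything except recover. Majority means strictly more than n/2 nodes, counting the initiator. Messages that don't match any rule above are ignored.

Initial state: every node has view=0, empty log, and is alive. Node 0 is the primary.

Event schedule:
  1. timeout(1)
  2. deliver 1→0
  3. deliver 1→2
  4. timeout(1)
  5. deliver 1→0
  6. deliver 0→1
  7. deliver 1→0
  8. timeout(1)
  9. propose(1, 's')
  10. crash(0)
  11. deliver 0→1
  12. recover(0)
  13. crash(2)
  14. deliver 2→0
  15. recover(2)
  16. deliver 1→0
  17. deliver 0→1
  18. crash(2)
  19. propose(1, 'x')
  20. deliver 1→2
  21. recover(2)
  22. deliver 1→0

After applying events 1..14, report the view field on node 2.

1

1. timeout(1):  <1:prim v1 ->
2. deliver 1→0:  <0:back v1 ->
3. deliver 1→2:  <2:back v1 ->
4. timeout(1):  <1:back v2 ->
5. deliver 1→0:  <0:back v2 ->
6. deliver 0→1:  nop
7. deliver 1→0:  nop
8. timeout(1):  <1:back v3 ->
9. propose(1,'s'):  nop
10. crash(0):  <0:✗back v2 ->
11. deliver 0→1:  nop
12. recover(0):  <0:back v2 ->
13. crash(2):  <2:✗back v1 ->
14. deliver 2→0:  nop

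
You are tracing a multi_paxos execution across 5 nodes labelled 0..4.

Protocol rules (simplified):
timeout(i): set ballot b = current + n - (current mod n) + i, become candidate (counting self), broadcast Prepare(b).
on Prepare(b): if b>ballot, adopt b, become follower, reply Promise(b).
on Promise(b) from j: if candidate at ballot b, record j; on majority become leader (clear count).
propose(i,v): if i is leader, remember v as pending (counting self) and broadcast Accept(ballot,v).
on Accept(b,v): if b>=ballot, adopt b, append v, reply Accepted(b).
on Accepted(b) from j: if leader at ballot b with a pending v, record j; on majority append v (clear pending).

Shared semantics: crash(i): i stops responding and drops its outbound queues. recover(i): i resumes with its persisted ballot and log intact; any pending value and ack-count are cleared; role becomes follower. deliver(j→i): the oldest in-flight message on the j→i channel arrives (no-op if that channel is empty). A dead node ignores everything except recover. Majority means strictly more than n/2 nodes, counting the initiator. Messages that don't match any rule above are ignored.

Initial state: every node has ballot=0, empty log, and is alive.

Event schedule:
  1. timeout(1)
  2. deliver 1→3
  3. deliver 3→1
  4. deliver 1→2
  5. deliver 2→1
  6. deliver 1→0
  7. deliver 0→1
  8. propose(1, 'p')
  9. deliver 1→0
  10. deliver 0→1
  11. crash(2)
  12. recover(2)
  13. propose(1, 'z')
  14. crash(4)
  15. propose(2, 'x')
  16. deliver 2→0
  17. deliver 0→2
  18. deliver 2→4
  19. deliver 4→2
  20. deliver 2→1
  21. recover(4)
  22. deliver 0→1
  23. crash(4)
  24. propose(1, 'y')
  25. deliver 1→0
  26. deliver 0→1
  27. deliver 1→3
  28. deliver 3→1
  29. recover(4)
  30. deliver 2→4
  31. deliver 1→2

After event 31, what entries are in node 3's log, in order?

p

1. timeout(1):  <1:cand b6 ->
2. deliver 1→3:  <3:foll b6 ->
3. deliver 3→1:  nop
4. deliver 1→2:  <2:foll b6 ->
5. deliver 2→1:  <1:lead b6 ->
6. deliver 1→0:  <0:foll b6 ->
7. deliver 0→1:  nop
8. propose(1,'p'):  nop
9. deliver 1→0:  <0:foll b6 p>
10. deliver 0→1:  nop
11. crash(2):  <2:✗foll b6 ->
12. recover(2):  <2:foll b6 ->
13. propose(1,'z'):  nop
14. crash(4):  <4:✗foll b0 ->
15. propose(2,'x'):  nop
16. deliver 2→0:  nop
17. deliver 0→2:  nop
18. deliver 2→4:  nop
19. deliver 4→2:  nop
20. deliver 2→1:  nop
21. recover(4):  <4:foll b0 ->
22. deliver 0→1:  nop
23. crash(4):  <4:✗foll b0 ->
24. propose(1,'y'):  nop
25. deliver 1→0:  <0:foll b6 p,z>
26. deliver 0→1:  nop
27. deliver 1→3:  <3:foll b6 p>
28. deliver 3→1:  <1:lead b6 y>
29. recover(4):  <4:foll b0 ->
30. deliver 2→4:  nop
31. deliver 1→2:  <2:foll b6 p>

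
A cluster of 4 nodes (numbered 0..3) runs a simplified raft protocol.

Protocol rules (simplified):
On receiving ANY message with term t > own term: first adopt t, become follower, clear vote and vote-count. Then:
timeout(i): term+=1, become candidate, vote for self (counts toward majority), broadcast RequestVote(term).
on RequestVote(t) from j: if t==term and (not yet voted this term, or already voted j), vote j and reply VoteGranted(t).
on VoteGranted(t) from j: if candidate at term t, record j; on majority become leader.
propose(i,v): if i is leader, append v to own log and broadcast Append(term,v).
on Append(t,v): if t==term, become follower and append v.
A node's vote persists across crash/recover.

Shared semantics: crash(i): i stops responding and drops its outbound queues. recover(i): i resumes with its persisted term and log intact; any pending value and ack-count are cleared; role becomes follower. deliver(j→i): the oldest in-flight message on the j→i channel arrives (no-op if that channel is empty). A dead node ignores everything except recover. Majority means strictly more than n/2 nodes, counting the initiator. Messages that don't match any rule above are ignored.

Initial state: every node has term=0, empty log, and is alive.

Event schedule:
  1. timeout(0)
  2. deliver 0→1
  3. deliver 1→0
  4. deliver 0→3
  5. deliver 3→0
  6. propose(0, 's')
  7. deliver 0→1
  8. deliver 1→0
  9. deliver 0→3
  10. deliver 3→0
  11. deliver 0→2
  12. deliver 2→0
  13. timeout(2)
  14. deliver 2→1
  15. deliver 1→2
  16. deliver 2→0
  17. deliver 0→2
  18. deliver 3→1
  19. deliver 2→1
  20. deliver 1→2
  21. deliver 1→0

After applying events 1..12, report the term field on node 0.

e1 timeout(0): 0[cand,t=1,-]
e2 deliver 0→1: 1[foll,t=1,-]
e3 deliver 1→0: ·
e4 deliver 0→3: 3[foll,t=1,-]
e5 deliver 3→0: 0[lead,t=1,-]
e6 propose(0,'s'): 0[lead,t=1,s]
e7 deliver 0→1: 1[foll,t=1,s]
e8 deliver 1→0: ·
e9 deliver 0→3: 3[foll,t=1,s]
e10 deliver 3→0: ·
e11 deliver 0→2: 2[foll,t=1,-]
e12 deliver 2→0: ·

1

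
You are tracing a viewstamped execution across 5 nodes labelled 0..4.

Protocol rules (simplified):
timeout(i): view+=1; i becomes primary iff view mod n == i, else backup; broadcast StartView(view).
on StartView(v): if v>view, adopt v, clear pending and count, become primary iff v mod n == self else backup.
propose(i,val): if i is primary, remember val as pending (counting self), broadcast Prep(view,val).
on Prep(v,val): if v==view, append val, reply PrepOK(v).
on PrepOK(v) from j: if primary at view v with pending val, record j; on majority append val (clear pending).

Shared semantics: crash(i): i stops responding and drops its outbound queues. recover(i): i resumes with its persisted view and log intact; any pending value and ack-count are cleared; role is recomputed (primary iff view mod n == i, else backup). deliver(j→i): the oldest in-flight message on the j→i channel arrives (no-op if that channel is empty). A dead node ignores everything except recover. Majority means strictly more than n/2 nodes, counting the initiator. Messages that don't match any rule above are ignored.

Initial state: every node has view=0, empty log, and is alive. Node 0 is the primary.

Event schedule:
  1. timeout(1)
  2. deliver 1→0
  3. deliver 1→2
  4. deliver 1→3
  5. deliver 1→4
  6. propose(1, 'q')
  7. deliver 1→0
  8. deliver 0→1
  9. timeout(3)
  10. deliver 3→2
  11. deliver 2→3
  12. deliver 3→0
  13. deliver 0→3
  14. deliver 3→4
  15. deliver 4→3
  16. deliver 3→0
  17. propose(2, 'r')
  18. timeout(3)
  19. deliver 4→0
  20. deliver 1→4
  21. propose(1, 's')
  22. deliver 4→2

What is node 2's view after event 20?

step 1 timeout(1): 1={prim,v=1,log=-}
step 2 deliver 1→0: 0={back,v=1,log=-}
step 3 deliver 1→2: 2={back,v=1,log=-}
step 4 deliver 1→3: 3={back,v=1,log=-}
step 5 deliver 1→4: 4={back,v=1,log=-}
step 6 propose(1,'q'): —
step 7 deliver 1→0: 0={back,v=1,log=q}
step 8 deliver 0→1: —
step 9 timeout(3): 3={back,v=2,log=-}
step 10 deliver 3→2: 2={prim,v=2,log=-}
step 11 deliver 2→3: —
step 12 deliver 3→0: 0={back,v=2,log=q}
step 13 deliver 0→3: —
step 14 deliver 3→4: 4={back,v=2,log=-}
step 15 deliver 4→3: —
step 16 deliver 3→0: —
step 17 propose(2,'r'): —
step 18 timeout(3): 3={prim,v=3,log=-}
step 19 deliver 4→0: —
step 20 deliver 1→4: —

2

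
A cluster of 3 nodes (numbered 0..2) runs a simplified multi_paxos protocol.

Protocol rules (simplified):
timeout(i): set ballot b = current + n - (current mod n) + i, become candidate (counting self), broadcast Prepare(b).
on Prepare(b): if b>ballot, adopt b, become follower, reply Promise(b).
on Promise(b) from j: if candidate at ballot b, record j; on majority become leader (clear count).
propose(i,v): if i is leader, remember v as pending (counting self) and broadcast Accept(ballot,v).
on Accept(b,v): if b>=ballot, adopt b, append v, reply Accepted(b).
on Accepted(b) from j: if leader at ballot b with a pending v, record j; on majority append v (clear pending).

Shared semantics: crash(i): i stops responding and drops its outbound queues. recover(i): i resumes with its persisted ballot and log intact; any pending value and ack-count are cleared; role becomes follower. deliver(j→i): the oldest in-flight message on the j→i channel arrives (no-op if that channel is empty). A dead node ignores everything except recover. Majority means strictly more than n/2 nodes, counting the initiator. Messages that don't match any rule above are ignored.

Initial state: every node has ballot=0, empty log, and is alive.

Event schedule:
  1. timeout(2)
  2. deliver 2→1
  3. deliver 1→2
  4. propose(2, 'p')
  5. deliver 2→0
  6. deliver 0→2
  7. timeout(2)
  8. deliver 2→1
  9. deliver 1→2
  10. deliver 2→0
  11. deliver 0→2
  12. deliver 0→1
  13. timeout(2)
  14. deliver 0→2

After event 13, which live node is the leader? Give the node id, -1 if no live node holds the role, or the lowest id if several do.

step 1 timeout(2): 2={cand,b=5,log=-}
step 2 deliver 2→1: 1={foll,b=5,log=-}
step 3 deliver 1→2: 2={lead,b=5,log=-}
step 4 propose(2,'p'): —
step 5 deliver 2→0: 0={foll,b=5,log=-}
step 6 deliver 0→2: —
step 7 timeout(2): 2={cand,b=8,log=-}
step 8 deliver 2→1: 1={foll,b=5,log=p}
step 9 deliver 1→2: —
step 10 deliver 2→0: 0={foll,b=5,log=p}
step 11 deliver 0→2: —
step 12 deliver 0→1: —
step 13 timeout(2): 2={cand,b=11,log=-}

-1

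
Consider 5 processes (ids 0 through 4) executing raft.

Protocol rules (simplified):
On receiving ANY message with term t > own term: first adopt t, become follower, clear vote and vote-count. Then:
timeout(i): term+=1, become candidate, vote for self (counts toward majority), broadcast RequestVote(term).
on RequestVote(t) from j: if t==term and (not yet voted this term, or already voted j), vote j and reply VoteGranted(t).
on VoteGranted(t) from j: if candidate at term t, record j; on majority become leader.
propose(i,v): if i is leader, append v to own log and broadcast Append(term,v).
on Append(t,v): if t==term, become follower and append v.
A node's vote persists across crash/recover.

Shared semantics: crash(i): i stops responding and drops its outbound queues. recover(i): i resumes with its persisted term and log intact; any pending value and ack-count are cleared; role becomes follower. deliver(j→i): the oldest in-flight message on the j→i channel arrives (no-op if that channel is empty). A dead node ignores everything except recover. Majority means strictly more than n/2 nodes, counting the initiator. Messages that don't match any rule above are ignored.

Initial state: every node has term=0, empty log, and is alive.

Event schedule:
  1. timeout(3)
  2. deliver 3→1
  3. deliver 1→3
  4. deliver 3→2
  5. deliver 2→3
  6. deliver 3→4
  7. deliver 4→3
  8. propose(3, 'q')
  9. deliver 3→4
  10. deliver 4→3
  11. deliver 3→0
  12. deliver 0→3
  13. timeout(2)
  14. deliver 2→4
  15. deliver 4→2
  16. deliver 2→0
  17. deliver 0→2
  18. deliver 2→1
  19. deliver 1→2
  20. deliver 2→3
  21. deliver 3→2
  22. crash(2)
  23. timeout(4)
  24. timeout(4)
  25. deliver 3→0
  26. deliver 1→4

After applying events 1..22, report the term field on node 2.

2

[1] timeout(3) → N3(cand t1 [-])
[2] deliver 3→1 → N1(foll t1 [-])
[3] deliver 1→3 → ∅
[4] deliver 3→2 → N2(foll t1 [-])
[5] deliver 2→3 → N3(lead t1 [-])
[6] deliver 3→4 → N4(foll t1 [-])
[7] deliver 4→3 → ∅
[8] propose(3,'q') → N3(lead t1 [q])
[9] deliver 3→4 → N4(foll t1 [q])
[10] deliver 4→3 → ∅
[11] deliver 3→0 → N0(foll t1 [-])
[12] deliver 0→3 → ∅
[13] timeout(2) → N2(cand t2 [-])
[14] deliver 2→4 → N4(foll t2 [q])
[15] deliver 4→2 → ∅
[16] deliver 2→0 → N0(foll t2 [-])
[17] deliver 0→2 → N2(lead t2 [-])
[18] deliver 2→1 → N1(foll t2 [-])
[19] deliver 1→2 → ∅
[20] deliver 2→3 → N3(foll t2 [q])
[21] deliver 3→2 → ∅
[22] crash(2) → N2(✗lead t2 [-])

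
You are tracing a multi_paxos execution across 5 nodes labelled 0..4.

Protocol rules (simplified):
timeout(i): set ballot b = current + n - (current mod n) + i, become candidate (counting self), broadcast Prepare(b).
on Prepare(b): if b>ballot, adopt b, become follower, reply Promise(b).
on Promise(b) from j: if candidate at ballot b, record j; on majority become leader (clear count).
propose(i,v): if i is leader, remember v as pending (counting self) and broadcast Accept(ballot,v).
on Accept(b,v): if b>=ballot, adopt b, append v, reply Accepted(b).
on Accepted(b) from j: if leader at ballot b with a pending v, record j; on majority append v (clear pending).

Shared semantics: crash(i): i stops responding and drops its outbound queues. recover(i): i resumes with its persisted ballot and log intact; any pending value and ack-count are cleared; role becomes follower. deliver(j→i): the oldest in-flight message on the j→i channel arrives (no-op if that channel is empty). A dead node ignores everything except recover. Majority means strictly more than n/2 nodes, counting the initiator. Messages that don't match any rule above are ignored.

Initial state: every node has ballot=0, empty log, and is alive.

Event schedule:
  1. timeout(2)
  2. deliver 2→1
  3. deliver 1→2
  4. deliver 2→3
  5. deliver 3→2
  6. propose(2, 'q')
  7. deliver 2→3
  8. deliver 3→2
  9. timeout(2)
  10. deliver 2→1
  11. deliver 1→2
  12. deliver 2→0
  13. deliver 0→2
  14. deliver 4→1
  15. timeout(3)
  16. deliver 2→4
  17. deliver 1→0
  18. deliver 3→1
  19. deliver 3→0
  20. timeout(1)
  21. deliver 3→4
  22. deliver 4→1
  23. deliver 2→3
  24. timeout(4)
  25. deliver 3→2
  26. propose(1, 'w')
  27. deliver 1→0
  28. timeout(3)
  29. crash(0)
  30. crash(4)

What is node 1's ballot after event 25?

16

e1 timeout(2): 2[cand,b=7,-]
e2 deliver 2→1: 1[foll,b=7,-]
e3 deliver 1→2: ·
e4 deliver 2→3: 3[foll,b=7,-]
e5 deliver 3→2: 2[lead,b=7,-]
e6 propose(2,'q'): ·
e7 deliver 2→3: 3[foll,b=7,q]
e8 deliver 3→2: ·
e9 timeout(2): 2[cand,b=12,-]
e10 deliver 2→1: 1[foll,b=7,q]
e11 deliver 1→2: ·
e12 deliver 2→0: 0[foll,b=7,-]
e13 deliver 0→2: ·
e14 deliver 4→1: ·
e15 timeout(3): 3[cand,b=13,q]
e16 deliver 2→4: 4[foll,b=7,-]
e17 deliver 1→0: ·
e18 deliver 3→1: 1[foll,b=13,q]
e19 deliver 3→0: 0[foll,b=13,-]
e20 timeout(1): 1[cand,b=16,q]
e21 deliver 3→4: 4[foll,b=13,-]
e22 deliver 4→1: ·
e23 deliver 2→3: ·
e24 timeout(4): 4[cand,b=19,-]
e25 deliver 3→2: 2[foll,b=13,-]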